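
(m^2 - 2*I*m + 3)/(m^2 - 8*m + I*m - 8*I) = (m - 3*I)/(m - 8)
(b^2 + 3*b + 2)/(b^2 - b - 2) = (b + 2)/(b - 2)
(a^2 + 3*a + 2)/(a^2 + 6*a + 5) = (a + 2)/(a + 5)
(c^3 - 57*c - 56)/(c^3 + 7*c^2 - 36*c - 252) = (c^2 - 7*c - 8)/(c^2 - 36)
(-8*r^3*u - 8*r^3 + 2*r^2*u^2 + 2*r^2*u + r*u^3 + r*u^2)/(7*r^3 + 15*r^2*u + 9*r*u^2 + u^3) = r*(-8*r^2*u - 8*r^2 + 2*r*u^2 + 2*r*u + u^3 + u^2)/(7*r^3 + 15*r^2*u + 9*r*u^2 + u^3)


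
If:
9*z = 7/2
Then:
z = 7/18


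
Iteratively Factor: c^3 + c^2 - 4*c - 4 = (c - 2)*(c^2 + 3*c + 2) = (c - 2)*(c + 1)*(c + 2)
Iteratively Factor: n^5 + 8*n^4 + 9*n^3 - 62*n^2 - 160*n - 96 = (n + 2)*(n^4 + 6*n^3 - 3*n^2 - 56*n - 48) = (n - 3)*(n + 2)*(n^3 + 9*n^2 + 24*n + 16) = (n - 3)*(n + 2)*(n + 4)*(n^2 + 5*n + 4) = (n - 3)*(n + 1)*(n + 2)*(n + 4)*(n + 4)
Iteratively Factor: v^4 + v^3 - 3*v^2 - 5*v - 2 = (v + 1)*(v^3 - 3*v - 2) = (v + 1)^2*(v^2 - v - 2) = (v + 1)^3*(v - 2)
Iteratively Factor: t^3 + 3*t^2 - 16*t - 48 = (t + 3)*(t^2 - 16) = (t - 4)*(t + 3)*(t + 4)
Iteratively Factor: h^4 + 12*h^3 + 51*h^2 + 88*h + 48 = (h + 4)*(h^3 + 8*h^2 + 19*h + 12) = (h + 4)^2*(h^2 + 4*h + 3) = (h + 3)*(h + 4)^2*(h + 1)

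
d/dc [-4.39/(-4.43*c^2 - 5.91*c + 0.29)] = (-38.8954*c - 25.9449)/(4.43*c^2 + 5.91*c - 0.29)^2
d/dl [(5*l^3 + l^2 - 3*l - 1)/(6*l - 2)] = (15*l^3 - 6*l^2 - l + 3)/(9*l^2 - 6*l + 1)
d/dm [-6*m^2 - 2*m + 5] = -12*m - 2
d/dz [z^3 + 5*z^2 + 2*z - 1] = 3*z^2 + 10*z + 2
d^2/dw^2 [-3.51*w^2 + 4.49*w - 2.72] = -7.02000000000000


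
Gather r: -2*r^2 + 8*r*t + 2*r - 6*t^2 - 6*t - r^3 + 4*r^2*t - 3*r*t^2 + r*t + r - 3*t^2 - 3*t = -r^3 + r^2*(4*t - 2) + r*(-3*t^2 + 9*t + 3) - 9*t^2 - 9*t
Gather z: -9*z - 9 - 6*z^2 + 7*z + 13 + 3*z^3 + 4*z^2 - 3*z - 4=3*z^3 - 2*z^2 - 5*z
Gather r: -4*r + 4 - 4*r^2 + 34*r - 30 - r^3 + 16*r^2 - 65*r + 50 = -r^3 + 12*r^2 - 35*r + 24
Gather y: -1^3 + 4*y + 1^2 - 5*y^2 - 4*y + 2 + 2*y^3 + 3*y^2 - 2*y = 2*y^3 - 2*y^2 - 2*y + 2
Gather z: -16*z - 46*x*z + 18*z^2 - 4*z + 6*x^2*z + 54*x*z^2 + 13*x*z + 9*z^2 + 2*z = z^2*(54*x + 27) + z*(6*x^2 - 33*x - 18)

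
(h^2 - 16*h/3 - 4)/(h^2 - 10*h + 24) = (h + 2/3)/(h - 4)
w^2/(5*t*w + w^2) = w/(5*t + w)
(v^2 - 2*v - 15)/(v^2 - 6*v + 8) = (v^2 - 2*v - 15)/(v^2 - 6*v + 8)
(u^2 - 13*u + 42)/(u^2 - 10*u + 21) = (u - 6)/(u - 3)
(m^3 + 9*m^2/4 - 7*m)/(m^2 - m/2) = (4*m^2 + 9*m - 28)/(2*(2*m - 1))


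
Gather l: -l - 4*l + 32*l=27*l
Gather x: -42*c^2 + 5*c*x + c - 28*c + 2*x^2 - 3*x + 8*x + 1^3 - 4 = -42*c^2 - 27*c + 2*x^2 + x*(5*c + 5) - 3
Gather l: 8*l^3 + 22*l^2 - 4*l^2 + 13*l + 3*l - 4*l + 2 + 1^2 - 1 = 8*l^3 + 18*l^2 + 12*l + 2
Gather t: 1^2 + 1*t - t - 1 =0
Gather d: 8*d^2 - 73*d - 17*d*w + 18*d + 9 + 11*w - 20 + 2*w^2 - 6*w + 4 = 8*d^2 + d*(-17*w - 55) + 2*w^2 + 5*w - 7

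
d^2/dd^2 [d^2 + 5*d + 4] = 2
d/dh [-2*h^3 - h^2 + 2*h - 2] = -6*h^2 - 2*h + 2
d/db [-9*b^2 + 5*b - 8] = 5 - 18*b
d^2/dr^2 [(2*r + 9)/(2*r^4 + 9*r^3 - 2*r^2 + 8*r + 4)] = 4*(24*r^7 + 324*r^6 + 1446*r^5 + 1923*r^4 - 652*r^3 + 594*r^2 - 678*r + 292)/(8*r^12 + 108*r^11 + 462*r^10 + 609*r^9 + 450*r^8 + 2292*r^7 + 388*r^6 + 1776*r^5 + 1488*r^4 + 560*r^3 + 672*r^2 + 384*r + 64)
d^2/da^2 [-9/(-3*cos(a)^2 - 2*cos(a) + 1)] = 9*(-72*sin(a)^4 + 68*sin(a)^2 + 41*cos(a) - 9*cos(3*a) + 32)/(2*(cos(a) + 1)^3*(3*cos(a) - 1)^3)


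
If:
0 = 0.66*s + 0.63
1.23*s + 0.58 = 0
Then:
No Solution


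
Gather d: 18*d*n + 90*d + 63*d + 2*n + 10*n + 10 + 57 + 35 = d*(18*n + 153) + 12*n + 102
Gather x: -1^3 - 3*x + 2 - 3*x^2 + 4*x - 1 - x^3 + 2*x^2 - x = -x^3 - x^2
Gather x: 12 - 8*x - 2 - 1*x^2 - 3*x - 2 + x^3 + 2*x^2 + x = x^3 + x^2 - 10*x + 8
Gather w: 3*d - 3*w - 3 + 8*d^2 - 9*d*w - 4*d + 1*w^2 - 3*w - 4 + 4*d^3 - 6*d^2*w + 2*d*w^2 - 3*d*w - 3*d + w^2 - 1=4*d^3 + 8*d^2 - 4*d + w^2*(2*d + 2) + w*(-6*d^2 - 12*d - 6) - 8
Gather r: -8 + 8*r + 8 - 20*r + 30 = 30 - 12*r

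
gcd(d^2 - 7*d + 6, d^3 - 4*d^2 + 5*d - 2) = d - 1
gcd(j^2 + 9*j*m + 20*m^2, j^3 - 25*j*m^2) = j + 5*m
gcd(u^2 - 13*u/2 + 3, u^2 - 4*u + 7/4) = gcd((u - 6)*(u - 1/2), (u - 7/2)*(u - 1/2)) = u - 1/2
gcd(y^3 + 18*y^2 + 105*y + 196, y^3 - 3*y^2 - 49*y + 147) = y + 7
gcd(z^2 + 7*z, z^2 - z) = z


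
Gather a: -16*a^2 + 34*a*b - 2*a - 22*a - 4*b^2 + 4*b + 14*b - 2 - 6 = -16*a^2 + a*(34*b - 24) - 4*b^2 + 18*b - 8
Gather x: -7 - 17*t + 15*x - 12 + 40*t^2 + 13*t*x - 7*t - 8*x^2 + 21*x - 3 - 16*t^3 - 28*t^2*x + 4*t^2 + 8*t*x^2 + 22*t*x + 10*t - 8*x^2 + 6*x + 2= -16*t^3 + 44*t^2 - 14*t + x^2*(8*t - 16) + x*(-28*t^2 + 35*t + 42) - 20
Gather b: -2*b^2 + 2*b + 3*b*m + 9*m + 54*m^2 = -2*b^2 + b*(3*m + 2) + 54*m^2 + 9*m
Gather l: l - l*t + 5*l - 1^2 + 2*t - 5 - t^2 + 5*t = l*(6 - t) - t^2 + 7*t - 6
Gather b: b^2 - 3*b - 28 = b^2 - 3*b - 28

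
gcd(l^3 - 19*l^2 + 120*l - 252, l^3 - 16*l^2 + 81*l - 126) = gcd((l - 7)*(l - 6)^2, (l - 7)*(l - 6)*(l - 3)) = l^2 - 13*l + 42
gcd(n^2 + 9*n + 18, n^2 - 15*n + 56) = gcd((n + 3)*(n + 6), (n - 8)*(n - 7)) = 1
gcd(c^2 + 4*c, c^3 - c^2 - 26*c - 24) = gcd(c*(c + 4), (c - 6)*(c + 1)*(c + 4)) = c + 4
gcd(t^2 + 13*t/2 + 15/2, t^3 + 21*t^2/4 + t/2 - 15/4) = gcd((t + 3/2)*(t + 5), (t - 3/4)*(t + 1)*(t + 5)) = t + 5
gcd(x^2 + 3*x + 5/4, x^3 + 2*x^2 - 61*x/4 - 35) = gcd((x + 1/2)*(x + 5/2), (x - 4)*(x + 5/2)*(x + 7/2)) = x + 5/2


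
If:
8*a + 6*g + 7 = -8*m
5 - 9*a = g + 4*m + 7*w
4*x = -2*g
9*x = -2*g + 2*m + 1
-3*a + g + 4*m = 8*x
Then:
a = -2/3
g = -7/12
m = 11/48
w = 32/21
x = 7/24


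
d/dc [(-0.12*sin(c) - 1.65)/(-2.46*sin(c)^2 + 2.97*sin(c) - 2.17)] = (-0.2952*sin(c)^2 - 8.118*sin(c) + 5.1609)*cos(c)/(6.0516*sin(c)^4 - 14.6124*sin(c)^3 + 19.4973*sin(c)^2 - 12.8898*sin(c) + 4.7089)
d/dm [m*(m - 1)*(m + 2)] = 3*m^2 + 2*m - 2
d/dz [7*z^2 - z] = 14*z - 1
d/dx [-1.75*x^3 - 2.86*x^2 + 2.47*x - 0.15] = -5.25*x^2 - 5.72*x + 2.47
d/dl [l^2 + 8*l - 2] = 2*l + 8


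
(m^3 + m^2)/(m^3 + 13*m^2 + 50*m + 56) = m^2*(m + 1)/(m^3 + 13*m^2 + 50*m + 56)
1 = 1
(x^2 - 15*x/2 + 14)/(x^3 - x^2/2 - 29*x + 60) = (2*x - 7)/(2*x^2 + 7*x - 30)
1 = 1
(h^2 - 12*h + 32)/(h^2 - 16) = (h - 8)/(h + 4)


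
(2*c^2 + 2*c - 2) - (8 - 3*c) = 2*c^2 + 5*c - 10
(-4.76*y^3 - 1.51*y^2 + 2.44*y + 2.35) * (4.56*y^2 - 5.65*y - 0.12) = -21.7056*y^5 + 20.0084*y^4 + 20.2291*y^3 - 2.8888*y^2 - 13.5703*y - 0.282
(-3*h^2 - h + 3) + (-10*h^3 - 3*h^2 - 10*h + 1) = -10*h^3 - 6*h^2 - 11*h + 4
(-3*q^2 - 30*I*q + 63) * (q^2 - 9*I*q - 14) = -3*q^4 - 3*I*q^3 - 165*q^2 - 147*I*q - 882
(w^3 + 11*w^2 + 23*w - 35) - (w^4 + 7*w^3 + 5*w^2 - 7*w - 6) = -w^4 - 6*w^3 + 6*w^2 + 30*w - 29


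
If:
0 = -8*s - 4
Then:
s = -1/2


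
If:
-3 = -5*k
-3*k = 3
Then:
No Solution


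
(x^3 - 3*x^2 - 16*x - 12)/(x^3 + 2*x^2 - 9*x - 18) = (x^2 - 5*x - 6)/(x^2 - 9)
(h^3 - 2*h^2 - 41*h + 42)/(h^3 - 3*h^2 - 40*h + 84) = (h - 1)/(h - 2)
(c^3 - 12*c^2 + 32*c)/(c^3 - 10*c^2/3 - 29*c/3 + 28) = 3*c*(c - 8)/(3*c^2 + 2*c - 21)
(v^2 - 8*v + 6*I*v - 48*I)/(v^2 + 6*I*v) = (v - 8)/v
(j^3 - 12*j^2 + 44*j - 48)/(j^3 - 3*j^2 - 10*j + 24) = (j - 6)/(j + 3)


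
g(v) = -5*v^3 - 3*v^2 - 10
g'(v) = -15*v^2 - 6*v = 3*v*(-5*v - 2)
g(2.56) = -113.55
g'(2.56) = -113.66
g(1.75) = -45.98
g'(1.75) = -56.44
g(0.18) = -10.13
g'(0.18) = -1.57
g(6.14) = -1280.48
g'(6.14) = -602.33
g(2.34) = -90.49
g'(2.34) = -96.17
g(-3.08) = 107.63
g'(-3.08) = -123.82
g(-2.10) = 23.08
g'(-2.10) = -53.55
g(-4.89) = 502.91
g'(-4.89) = -329.34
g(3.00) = -172.00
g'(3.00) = -153.00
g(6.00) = -1198.00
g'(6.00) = -576.00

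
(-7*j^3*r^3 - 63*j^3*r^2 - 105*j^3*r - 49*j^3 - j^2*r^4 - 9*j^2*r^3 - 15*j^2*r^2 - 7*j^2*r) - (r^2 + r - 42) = -7*j^3*r^3 - 63*j^3*r^2 - 105*j^3*r - 49*j^3 - j^2*r^4 - 9*j^2*r^3 - 15*j^2*r^2 - 7*j^2*r - r^2 - r + 42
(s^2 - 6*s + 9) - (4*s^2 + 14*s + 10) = -3*s^2 - 20*s - 1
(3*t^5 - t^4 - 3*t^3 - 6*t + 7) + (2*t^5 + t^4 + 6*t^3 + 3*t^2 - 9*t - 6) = 5*t^5 + 3*t^3 + 3*t^2 - 15*t + 1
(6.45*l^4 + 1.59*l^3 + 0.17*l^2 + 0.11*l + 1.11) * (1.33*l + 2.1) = 8.5785*l^5 + 15.6597*l^4 + 3.5651*l^3 + 0.5033*l^2 + 1.7073*l + 2.331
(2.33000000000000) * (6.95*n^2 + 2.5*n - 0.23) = 16.1935*n^2 + 5.825*n - 0.5359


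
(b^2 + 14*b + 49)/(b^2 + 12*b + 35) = (b + 7)/(b + 5)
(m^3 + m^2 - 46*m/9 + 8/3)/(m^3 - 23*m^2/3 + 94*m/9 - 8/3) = (3*m^2 + 7*m - 6)/(3*m^2 - 19*m + 6)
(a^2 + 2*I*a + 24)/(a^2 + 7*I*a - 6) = (a - 4*I)/(a + I)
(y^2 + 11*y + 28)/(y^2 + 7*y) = (y + 4)/y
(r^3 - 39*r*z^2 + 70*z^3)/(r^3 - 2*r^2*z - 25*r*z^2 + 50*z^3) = (r + 7*z)/(r + 5*z)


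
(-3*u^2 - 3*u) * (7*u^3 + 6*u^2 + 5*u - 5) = -21*u^5 - 39*u^4 - 33*u^3 + 15*u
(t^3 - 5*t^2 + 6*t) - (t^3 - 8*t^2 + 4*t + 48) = 3*t^2 + 2*t - 48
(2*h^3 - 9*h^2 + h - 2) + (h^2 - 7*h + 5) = 2*h^3 - 8*h^2 - 6*h + 3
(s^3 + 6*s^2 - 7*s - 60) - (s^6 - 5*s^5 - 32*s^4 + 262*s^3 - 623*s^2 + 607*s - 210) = -s^6 + 5*s^5 + 32*s^4 - 261*s^3 + 629*s^2 - 614*s + 150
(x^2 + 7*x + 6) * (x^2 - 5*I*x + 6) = x^4 + 7*x^3 - 5*I*x^3 + 12*x^2 - 35*I*x^2 + 42*x - 30*I*x + 36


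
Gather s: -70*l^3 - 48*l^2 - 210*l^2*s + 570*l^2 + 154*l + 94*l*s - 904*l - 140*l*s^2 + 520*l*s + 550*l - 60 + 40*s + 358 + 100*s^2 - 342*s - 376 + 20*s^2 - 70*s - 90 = -70*l^3 + 522*l^2 - 200*l + s^2*(120 - 140*l) + s*(-210*l^2 + 614*l - 372) - 168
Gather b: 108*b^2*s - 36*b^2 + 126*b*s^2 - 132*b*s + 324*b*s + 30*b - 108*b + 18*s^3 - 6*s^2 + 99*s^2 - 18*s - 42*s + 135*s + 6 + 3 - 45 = b^2*(108*s - 36) + b*(126*s^2 + 192*s - 78) + 18*s^3 + 93*s^2 + 75*s - 36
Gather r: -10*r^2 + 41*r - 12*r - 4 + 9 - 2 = -10*r^2 + 29*r + 3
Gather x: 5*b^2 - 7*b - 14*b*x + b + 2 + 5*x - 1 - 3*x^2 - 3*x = 5*b^2 - 6*b - 3*x^2 + x*(2 - 14*b) + 1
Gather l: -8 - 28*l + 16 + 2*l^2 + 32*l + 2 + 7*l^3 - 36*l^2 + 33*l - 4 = 7*l^3 - 34*l^2 + 37*l + 6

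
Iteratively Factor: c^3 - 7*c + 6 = (c - 2)*(c^2 + 2*c - 3) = (c - 2)*(c - 1)*(c + 3)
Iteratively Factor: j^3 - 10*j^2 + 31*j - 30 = (j - 2)*(j^2 - 8*j + 15) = (j - 3)*(j - 2)*(j - 5)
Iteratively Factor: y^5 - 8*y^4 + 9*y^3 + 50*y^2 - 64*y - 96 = (y - 3)*(y^4 - 5*y^3 - 6*y^2 + 32*y + 32) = (y - 3)*(y + 1)*(y^3 - 6*y^2 + 32) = (y - 3)*(y + 1)*(y + 2)*(y^2 - 8*y + 16) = (y - 4)*(y - 3)*(y + 1)*(y + 2)*(y - 4)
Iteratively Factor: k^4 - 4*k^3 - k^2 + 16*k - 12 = (k + 2)*(k^3 - 6*k^2 + 11*k - 6) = (k - 2)*(k + 2)*(k^2 - 4*k + 3) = (k - 2)*(k - 1)*(k + 2)*(k - 3)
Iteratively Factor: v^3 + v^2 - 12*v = (v - 3)*(v^2 + 4*v) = v*(v - 3)*(v + 4)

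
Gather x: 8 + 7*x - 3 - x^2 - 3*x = -x^2 + 4*x + 5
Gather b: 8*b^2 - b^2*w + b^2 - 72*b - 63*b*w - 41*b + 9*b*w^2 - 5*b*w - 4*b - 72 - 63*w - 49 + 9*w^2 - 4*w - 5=b^2*(9 - w) + b*(9*w^2 - 68*w - 117) + 9*w^2 - 67*w - 126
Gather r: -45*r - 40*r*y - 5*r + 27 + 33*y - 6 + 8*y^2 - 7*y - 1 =r*(-40*y - 50) + 8*y^2 + 26*y + 20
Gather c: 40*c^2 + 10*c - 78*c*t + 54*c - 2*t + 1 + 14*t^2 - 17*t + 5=40*c^2 + c*(64 - 78*t) + 14*t^2 - 19*t + 6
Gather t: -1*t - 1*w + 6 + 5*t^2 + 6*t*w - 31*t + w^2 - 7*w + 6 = 5*t^2 + t*(6*w - 32) + w^2 - 8*w + 12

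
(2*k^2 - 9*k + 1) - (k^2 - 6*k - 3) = k^2 - 3*k + 4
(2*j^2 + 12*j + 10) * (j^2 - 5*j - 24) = 2*j^4 + 2*j^3 - 98*j^2 - 338*j - 240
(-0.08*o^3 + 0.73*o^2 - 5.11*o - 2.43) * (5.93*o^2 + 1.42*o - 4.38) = -0.4744*o^5 + 4.2153*o^4 - 28.9153*o^3 - 24.8635*o^2 + 18.9312*o + 10.6434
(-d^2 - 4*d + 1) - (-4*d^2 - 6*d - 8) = 3*d^2 + 2*d + 9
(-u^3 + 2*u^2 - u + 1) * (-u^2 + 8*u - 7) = u^5 - 10*u^4 + 24*u^3 - 23*u^2 + 15*u - 7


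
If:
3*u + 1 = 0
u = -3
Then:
No Solution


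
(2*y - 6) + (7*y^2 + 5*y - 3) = 7*y^2 + 7*y - 9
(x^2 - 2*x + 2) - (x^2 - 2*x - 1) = 3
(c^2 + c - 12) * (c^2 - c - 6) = c^4 - 19*c^2 + 6*c + 72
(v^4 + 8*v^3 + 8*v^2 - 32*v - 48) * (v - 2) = v^5 + 6*v^4 - 8*v^3 - 48*v^2 + 16*v + 96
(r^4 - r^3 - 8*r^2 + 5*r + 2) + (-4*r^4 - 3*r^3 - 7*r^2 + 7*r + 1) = -3*r^4 - 4*r^3 - 15*r^2 + 12*r + 3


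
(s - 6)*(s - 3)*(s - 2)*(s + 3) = s^4 - 8*s^3 + 3*s^2 + 72*s - 108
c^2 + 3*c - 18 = (c - 3)*(c + 6)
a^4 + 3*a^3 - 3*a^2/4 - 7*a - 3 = (a - 3/2)*(a + 1/2)*(a + 2)^2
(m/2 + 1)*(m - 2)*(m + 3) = m^3/2 + 3*m^2/2 - 2*m - 6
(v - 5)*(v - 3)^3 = v^4 - 14*v^3 + 72*v^2 - 162*v + 135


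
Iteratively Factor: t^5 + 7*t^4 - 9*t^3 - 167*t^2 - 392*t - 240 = (t - 5)*(t^4 + 12*t^3 + 51*t^2 + 88*t + 48) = (t - 5)*(t + 4)*(t^3 + 8*t^2 + 19*t + 12) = (t - 5)*(t + 4)^2*(t^2 + 4*t + 3) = (t - 5)*(t + 3)*(t + 4)^2*(t + 1)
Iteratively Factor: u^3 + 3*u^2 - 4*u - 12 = (u + 3)*(u^2 - 4) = (u + 2)*(u + 3)*(u - 2)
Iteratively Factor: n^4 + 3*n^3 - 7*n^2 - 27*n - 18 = (n + 3)*(n^3 - 7*n - 6) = (n + 1)*(n + 3)*(n^2 - n - 6) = (n + 1)*(n + 2)*(n + 3)*(n - 3)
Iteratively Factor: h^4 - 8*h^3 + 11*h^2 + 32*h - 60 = (h - 5)*(h^3 - 3*h^2 - 4*h + 12) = (h - 5)*(h - 3)*(h^2 - 4) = (h - 5)*(h - 3)*(h - 2)*(h + 2)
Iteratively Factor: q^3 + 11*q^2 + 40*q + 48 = (q + 4)*(q^2 + 7*q + 12) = (q + 3)*(q + 4)*(q + 4)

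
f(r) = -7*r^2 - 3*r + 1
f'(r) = -14*r - 3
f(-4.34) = -117.83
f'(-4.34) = 57.76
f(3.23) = -81.72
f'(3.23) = -48.22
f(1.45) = -18.07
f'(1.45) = -23.30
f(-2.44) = -33.36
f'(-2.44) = 31.16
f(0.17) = 0.29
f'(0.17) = -5.38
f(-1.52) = -10.61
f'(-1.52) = 18.28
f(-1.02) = -3.22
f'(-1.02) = 11.28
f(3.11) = -76.03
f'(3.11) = -46.54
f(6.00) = -269.00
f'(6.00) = -87.00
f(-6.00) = -233.00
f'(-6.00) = 81.00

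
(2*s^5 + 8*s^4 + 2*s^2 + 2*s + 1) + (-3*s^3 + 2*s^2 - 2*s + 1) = 2*s^5 + 8*s^4 - 3*s^3 + 4*s^2 + 2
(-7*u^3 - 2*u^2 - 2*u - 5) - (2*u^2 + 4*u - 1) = -7*u^3 - 4*u^2 - 6*u - 4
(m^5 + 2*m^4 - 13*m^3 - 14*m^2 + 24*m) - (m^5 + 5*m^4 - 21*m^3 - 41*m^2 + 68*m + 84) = -3*m^4 + 8*m^3 + 27*m^2 - 44*m - 84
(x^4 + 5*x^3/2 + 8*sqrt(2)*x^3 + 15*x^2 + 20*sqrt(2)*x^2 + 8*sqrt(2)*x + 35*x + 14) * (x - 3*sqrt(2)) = x^5 + 5*x^4/2 + 5*sqrt(2)*x^4 - 33*x^3 + 25*sqrt(2)*x^3/2 - 85*x^2 - 37*sqrt(2)*x^2 - 105*sqrt(2)*x - 34*x - 42*sqrt(2)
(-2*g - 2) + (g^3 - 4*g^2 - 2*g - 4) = g^3 - 4*g^2 - 4*g - 6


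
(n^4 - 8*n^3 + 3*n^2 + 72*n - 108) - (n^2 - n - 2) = n^4 - 8*n^3 + 2*n^2 + 73*n - 106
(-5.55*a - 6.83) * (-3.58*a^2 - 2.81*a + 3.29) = 19.869*a^3 + 40.0469*a^2 + 0.9328*a - 22.4707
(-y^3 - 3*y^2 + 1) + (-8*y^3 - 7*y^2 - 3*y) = -9*y^3 - 10*y^2 - 3*y + 1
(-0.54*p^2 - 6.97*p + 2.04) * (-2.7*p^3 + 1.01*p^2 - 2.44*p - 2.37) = 1.458*p^5 + 18.2736*p^4 - 11.2301*p^3 + 20.347*p^2 + 11.5413*p - 4.8348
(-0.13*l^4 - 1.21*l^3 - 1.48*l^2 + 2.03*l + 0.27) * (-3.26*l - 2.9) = 0.4238*l^5 + 4.3216*l^4 + 8.3338*l^3 - 2.3258*l^2 - 6.7672*l - 0.783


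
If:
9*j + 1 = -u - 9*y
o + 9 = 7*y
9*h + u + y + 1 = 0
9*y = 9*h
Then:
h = y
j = y/9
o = 7*y - 9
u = -10*y - 1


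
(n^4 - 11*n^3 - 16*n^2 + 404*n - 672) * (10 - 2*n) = -2*n^5 + 32*n^4 - 78*n^3 - 968*n^2 + 5384*n - 6720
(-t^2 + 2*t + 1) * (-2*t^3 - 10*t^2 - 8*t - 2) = 2*t^5 + 6*t^4 - 14*t^3 - 24*t^2 - 12*t - 2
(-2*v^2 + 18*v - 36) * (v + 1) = -2*v^3 + 16*v^2 - 18*v - 36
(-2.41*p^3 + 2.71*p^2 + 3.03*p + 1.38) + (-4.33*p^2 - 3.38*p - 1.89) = -2.41*p^3 - 1.62*p^2 - 0.35*p - 0.51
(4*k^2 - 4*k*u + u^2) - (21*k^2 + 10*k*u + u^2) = -17*k^2 - 14*k*u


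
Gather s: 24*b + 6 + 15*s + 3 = 24*b + 15*s + 9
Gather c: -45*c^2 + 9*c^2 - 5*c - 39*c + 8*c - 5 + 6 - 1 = -36*c^2 - 36*c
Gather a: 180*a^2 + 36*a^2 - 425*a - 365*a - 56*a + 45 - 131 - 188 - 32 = 216*a^2 - 846*a - 306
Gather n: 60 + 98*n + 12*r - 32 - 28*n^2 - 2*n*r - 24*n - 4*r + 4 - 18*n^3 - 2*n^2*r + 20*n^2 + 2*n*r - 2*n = -18*n^3 + n^2*(-2*r - 8) + 72*n + 8*r + 32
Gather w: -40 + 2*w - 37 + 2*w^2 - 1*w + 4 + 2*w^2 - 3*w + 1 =4*w^2 - 2*w - 72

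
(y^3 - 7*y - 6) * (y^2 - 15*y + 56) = y^5 - 15*y^4 + 49*y^3 + 99*y^2 - 302*y - 336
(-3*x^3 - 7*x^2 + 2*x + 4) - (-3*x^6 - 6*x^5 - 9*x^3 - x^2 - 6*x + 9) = 3*x^6 + 6*x^5 + 6*x^3 - 6*x^2 + 8*x - 5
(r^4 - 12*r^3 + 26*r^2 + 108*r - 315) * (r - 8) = r^5 - 20*r^4 + 122*r^3 - 100*r^2 - 1179*r + 2520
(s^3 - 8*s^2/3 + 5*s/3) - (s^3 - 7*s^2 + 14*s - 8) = 13*s^2/3 - 37*s/3 + 8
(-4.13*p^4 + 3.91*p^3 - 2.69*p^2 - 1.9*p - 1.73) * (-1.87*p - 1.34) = 7.7231*p^5 - 1.7775*p^4 - 0.2091*p^3 + 7.1576*p^2 + 5.7811*p + 2.3182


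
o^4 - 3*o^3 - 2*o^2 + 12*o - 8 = (o - 2)^2*(o - 1)*(o + 2)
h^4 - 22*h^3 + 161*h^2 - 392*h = h*(h - 8)*(h - 7)^2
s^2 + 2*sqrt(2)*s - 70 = (s - 5*sqrt(2))*(s + 7*sqrt(2))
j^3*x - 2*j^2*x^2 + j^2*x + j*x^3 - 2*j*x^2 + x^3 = (j - x)^2*(j*x + x)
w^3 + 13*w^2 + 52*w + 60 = (w + 2)*(w + 5)*(w + 6)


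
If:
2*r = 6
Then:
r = 3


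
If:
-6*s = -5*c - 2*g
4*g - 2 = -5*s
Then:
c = 17*s/10 - 1/5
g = 1/2 - 5*s/4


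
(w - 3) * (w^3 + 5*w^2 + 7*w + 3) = w^4 + 2*w^3 - 8*w^2 - 18*w - 9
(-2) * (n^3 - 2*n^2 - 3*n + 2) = -2*n^3 + 4*n^2 + 6*n - 4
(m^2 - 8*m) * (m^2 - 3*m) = m^4 - 11*m^3 + 24*m^2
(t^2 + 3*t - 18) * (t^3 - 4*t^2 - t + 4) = t^5 - t^4 - 31*t^3 + 73*t^2 + 30*t - 72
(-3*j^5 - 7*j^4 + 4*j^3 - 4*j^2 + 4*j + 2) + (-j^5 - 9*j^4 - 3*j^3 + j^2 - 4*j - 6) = -4*j^5 - 16*j^4 + j^3 - 3*j^2 - 4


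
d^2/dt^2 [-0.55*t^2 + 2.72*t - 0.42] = -1.10000000000000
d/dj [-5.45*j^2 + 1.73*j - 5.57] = 1.73 - 10.9*j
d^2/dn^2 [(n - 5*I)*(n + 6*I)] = 2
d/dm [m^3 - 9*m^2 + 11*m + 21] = 3*m^2 - 18*m + 11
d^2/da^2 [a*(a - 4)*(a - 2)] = 6*a - 12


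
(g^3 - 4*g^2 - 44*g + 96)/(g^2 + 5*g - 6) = (g^2 - 10*g + 16)/(g - 1)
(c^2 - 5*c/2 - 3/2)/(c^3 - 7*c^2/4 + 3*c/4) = 2*(2*c^2 - 5*c - 3)/(c*(4*c^2 - 7*c + 3))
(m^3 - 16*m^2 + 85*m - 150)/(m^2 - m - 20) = (m^2 - 11*m + 30)/(m + 4)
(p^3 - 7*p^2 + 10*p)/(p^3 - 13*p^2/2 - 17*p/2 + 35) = 2*p*(p - 5)/(2*p^2 - 9*p - 35)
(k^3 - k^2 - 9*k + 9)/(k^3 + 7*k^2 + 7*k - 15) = (k - 3)/(k + 5)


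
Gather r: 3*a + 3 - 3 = 3*a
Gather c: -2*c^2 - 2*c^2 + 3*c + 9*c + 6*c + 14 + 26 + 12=-4*c^2 + 18*c + 52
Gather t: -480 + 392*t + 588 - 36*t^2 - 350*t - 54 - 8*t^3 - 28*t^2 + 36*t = -8*t^3 - 64*t^2 + 78*t + 54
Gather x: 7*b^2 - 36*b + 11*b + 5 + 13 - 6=7*b^2 - 25*b + 12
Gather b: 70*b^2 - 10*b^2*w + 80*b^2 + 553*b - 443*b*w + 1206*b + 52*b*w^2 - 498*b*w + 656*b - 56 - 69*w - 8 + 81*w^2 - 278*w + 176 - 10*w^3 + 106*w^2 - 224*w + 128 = b^2*(150 - 10*w) + b*(52*w^2 - 941*w + 2415) - 10*w^3 + 187*w^2 - 571*w + 240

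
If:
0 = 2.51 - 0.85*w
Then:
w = 2.95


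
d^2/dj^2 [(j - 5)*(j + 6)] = 2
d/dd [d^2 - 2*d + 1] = 2*d - 2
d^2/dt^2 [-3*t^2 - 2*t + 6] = -6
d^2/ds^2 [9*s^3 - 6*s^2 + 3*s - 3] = 54*s - 12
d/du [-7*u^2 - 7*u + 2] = -14*u - 7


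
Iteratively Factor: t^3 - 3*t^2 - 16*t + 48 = (t - 4)*(t^2 + t - 12) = (t - 4)*(t - 3)*(t + 4)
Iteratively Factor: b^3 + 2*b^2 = (b + 2)*(b^2) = b*(b + 2)*(b)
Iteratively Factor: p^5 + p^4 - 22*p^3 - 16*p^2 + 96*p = (p + 3)*(p^4 - 2*p^3 - 16*p^2 + 32*p) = (p - 2)*(p + 3)*(p^3 - 16*p) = (p - 2)*(p + 3)*(p + 4)*(p^2 - 4*p) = (p - 4)*(p - 2)*(p + 3)*(p + 4)*(p)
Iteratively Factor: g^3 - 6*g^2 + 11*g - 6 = (g - 3)*(g^2 - 3*g + 2) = (g - 3)*(g - 1)*(g - 2)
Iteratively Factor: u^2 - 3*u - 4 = (u + 1)*(u - 4)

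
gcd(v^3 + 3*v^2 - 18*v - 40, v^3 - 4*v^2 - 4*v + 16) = v^2 - 2*v - 8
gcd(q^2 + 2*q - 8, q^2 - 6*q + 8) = q - 2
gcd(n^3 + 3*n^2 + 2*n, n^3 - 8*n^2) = n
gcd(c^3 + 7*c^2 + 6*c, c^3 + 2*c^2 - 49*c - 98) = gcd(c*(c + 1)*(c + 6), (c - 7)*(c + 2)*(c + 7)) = 1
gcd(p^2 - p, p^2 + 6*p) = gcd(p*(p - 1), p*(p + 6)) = p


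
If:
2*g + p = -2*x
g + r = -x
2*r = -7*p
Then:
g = -x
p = 0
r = 0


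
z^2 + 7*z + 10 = (z + 2)*(z + 5)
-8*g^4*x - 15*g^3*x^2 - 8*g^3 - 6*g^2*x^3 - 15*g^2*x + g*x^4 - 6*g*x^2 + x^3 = (-8*g + x)*(g + x)^2*(g*x + 1)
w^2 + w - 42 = (w - 6)*(w + 7)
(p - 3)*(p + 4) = p^2 + p - 12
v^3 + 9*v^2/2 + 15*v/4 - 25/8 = (v - 1/2)*(v + 5/2)^2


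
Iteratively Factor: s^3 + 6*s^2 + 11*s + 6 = (s + 1)*(s^2 + 5*s + 6) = (s + 1)*(s + 2)*(s + 3)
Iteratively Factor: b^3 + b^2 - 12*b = (b)*(b^2 + b - 12) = b*(b + 4)*(b - 3)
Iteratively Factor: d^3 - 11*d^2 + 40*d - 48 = (d - 4)*(d^2 - 7*d + 12) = (d - 4)^2*(d - 3)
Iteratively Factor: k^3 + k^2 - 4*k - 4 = (k - 2)*(k^2 + 3*k + 2) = (k - 2)*(k + 2)*(k + 1)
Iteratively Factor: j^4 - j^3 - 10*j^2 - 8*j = (j)*(j^3 - j^2 - 10*j - 8) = j*(j + 2)*(j^2 - 3*j - 4) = j*(j - 4)*(j + 2)*(j + 1)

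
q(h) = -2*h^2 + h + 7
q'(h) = 1 - 4*h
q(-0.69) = 5.36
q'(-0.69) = 3.76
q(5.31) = -44.08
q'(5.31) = -20.24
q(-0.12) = 6.85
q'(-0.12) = 1.48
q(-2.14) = -4.30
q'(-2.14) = 9.56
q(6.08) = -60.85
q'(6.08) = -23.32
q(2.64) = -4.30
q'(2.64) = -9.56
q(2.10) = 0.28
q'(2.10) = -7.40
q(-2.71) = -10.40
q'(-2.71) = 11.84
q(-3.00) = -14.00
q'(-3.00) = 13.00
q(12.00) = -269.00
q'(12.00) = -47.00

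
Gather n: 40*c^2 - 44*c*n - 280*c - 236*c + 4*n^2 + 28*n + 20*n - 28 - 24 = 40*c^2 - 516*c + 4*n^2 + n*(48 - 44*c) - 52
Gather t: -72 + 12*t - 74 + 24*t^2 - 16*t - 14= 24*t^2 - 4*t - 160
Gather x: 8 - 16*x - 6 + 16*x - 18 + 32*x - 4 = 32*x - 20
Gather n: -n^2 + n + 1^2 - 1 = -n^2 + n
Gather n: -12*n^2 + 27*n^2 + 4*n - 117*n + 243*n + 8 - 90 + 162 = 15*n^2 + 130*n + 80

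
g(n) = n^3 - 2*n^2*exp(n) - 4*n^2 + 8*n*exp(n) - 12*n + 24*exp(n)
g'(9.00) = -761530.89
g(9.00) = -534506.54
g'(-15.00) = 783.00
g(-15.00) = -4095.00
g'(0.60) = 45.65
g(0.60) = 42.74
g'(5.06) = 187.09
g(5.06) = 2058.09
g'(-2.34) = 24.27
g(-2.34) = -7.18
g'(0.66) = 49.36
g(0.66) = 45.59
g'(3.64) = 762.78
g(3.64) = 965.59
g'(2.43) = 326.02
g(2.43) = 320.85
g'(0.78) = 57.54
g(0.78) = 51.99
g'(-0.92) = 8.51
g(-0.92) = 12.83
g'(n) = -2*n^2*exp(n) + 3*n^2 + 4*n*exp(n) - 8*n + 32*exp(n) - 12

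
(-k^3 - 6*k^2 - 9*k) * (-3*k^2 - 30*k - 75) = 3*k^5 + 48*k^4 + 282*k^3 + 720*k^2 + 675*k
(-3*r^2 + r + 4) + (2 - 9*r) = -3*r^2 - 8*r + 6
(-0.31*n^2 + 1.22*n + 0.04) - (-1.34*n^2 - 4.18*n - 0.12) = 1.03*n^2 + 5.4*n + 0.16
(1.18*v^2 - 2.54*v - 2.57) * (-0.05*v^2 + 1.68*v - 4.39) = -0.059*v^4 + 2.1094*v^3 - 9.3189*v^2 + 6.833*v + 11.2823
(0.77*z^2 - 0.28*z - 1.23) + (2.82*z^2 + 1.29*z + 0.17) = 3.59*z^2 + 1.01*z - 1.06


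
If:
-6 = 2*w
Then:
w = -3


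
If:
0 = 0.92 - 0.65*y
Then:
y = 1.42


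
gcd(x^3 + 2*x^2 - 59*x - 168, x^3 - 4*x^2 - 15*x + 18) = x + 3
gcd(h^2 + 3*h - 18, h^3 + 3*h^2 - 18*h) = h^2 + 3*h - 18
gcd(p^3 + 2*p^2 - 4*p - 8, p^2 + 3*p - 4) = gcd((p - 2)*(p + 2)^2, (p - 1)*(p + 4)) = 1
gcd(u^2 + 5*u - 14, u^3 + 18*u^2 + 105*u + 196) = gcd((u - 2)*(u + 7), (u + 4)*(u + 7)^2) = u + 7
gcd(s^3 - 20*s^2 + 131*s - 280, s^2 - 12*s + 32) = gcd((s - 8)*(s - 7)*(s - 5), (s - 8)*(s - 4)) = s - 8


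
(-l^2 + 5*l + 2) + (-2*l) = -l^2 + 3*l + 2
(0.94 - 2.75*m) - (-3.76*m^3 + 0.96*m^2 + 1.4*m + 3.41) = 3.76*m^3 - 0.96*m^2 - 4.15*m - 2.47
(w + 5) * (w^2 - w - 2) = w^3 + 4*w^2 - 7*w - 10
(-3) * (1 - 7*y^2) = 21*y^2 - 3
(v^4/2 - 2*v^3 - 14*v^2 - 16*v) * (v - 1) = v^5/2 - 5*v^4/2 - 12*v^3 - 2*v^2 + 16*v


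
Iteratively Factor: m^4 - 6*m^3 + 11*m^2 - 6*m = (m - 3)*(m^3 - 3*m^2 + 2*m) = (m - 3)*(m - 2)*(m^2 - m) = m*(m - 3)*(m - 2)*(m - 1)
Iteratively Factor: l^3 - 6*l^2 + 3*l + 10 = (l - 5)*(l^2 - l - 2) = (l - 5)*(l - 2)*(l + 1)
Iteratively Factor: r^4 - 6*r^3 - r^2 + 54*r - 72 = (r + 3)*(r^3 - 9*r^2 + 26*r - 24) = (r - 2)*(r + 3)*(r^2 - 7*r + 12) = (r - 4)*(r - 2)*(r + 3)*(r - 3)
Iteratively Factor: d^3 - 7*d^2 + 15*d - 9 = (d - 3)*(d^2 - 4*d + 3) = (d - 3)*(d - 1)*(d - 3)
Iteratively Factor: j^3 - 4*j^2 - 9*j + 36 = (j - 3)*(j^2 - j - 12) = (j - 4)*(j - 3)*(j + 3)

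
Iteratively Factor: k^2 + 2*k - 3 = (k - 1)*(k + 3)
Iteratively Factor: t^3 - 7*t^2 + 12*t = (t - 3)*(t^2 - 4*t) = t*(t - 3)*(t - 4)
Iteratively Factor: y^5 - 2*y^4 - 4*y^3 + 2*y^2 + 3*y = (y + 1)*(y^4 - 3*y^3 - y^2 + 3*y) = (y + 1)^2*(y^3 - 4*y^2 + 3*y) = y*(y + 1)^2*(y^2 - 4*y + 3) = y*(y - 3)*(y + 1)^2*(y - 1)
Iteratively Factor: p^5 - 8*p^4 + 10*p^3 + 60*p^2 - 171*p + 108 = (p - 4)*(p^4 - 4*p^3 - 6*p^2 + 36*p - 27) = (p - 4)*(p + 3)*(p^3 - 7*p^2 + 15*p - 9) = (p - 4)*(p - 3)*(p + 3)*(p^2 - 4*p + 3) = (p - 4)*(p - 3)*(p - 1)*(p + 3)*(p - 3)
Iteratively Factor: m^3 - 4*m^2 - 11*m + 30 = (m + 3)*(m^2 - 7*m + 10) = (m - 2)*(m + 3)*(m - 5)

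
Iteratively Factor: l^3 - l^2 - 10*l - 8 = (l - 4)*(l^2 + 3*l + 2) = (l - 4)*(l + 1)*(l + 2)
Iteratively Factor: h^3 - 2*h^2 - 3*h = (h - 3)*(h^2 + h) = h*(h - 3)*(h + 1)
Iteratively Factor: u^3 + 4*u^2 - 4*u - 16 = (u - 2)*(u^2 + 6*u + 8) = (u - 2)*(u + 2)*(u + 4)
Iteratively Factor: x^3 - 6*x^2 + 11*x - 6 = (x - 1)*(x^2 - 5*x + 6) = (x - 3)*(x - 1)*(x - 2)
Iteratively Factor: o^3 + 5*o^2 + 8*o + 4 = (o + 2)*(o^2 + 3*o + 2) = (o + 1)*(o + 2)*(o + 2)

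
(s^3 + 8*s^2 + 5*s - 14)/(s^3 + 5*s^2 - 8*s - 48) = (s^3 + 8*s^2 + 5*s - 14)/(s^3 + 5*s^2 - 8*s - 48)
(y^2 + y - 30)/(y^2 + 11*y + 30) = (y - 5)/(y + 5)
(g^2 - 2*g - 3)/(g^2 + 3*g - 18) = (g + 1)/(g + 6)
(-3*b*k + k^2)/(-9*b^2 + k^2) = k/(3*b + k)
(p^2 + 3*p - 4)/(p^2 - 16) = (p - 1)/(p - 4)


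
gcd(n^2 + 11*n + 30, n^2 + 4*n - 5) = n + 5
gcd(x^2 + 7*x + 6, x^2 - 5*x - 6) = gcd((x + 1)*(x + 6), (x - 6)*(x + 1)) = x + 1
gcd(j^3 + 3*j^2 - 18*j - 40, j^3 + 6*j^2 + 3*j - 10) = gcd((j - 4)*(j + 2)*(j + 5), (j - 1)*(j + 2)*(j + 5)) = j^2 + 7*j + 10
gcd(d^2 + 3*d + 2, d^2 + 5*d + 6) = d + 2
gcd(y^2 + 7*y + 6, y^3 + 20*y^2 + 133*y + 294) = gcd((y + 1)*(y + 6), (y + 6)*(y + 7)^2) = y + 6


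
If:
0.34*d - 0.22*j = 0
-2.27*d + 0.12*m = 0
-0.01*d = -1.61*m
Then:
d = 0.00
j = 0.00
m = 0.00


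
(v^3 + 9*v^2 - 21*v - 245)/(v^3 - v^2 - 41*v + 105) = (v + 7)/(v - 3)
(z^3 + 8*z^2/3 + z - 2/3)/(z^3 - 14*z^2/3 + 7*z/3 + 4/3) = (3*z^3 + 8*z^2 + 3*z - 2)/(3*z^3 - 14*z^2 + 7*z + 4)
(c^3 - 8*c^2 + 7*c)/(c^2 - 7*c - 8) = c*(-c^2 + 8*c - 7)/(-c^2 + 7*c + 8)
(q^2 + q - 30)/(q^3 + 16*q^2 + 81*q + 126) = (q - 5)/(q^2 + 10*q + 21)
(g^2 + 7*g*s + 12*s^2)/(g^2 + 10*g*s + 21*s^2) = (g + 4*s)/(g + 7*s)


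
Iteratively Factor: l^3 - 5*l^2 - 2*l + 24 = (l + 2)*(l^2 - 7*l + 12) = (l - 3)*(l + 2)*(l - 4)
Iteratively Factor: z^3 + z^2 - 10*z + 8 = (z - 2)*(z^2 + 3*z - 4) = (z - 2)*(z - 1)*(z + 4)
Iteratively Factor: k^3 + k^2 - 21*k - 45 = (k + 3)*(k^2 - 2*k - 15) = (k - 5)*(k + 3)*(k + 3)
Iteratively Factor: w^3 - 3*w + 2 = (w + 2)*(w^2 - 2*w + 1) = (w - 1)*(w + 2)*(w - 1)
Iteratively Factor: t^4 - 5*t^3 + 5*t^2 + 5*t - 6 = (t - 2)*(t^3 - 3*t^2 - t + 3) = (t - 2)*(t + 1)*(t^2 - 4*t + 3) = (t - 3)*(t - 2)*(t + 1)*(t - 1)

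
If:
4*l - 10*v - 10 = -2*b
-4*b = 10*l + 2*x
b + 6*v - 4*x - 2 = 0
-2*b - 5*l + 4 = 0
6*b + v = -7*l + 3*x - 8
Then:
No Solution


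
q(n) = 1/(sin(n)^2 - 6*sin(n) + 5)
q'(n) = (-2*sin(n)*cos(n) + 6*cos(n))/(sin(n)^2 - 6*sin(n) + 5)^2 = 2*(3 - sin(n))*cos(n)/(sin(n)^2 - 6*sin(n) + 5)^2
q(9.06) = 0.33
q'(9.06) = -0.55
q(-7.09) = 0.10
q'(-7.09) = 0.05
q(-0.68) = 0.11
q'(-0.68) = 0.07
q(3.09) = 0.21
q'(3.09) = -0.27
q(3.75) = 0.11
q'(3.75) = -0.08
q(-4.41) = 5.45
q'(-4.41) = -36.16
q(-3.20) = 0.21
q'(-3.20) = -0.27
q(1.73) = 19.71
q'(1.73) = -247.82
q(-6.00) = 0.29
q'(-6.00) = 0.45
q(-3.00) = 0.17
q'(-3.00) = -0.18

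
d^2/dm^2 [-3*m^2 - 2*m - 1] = -6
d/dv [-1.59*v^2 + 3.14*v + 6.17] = 3.14 - 3.18*v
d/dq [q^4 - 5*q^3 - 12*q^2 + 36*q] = 4*q^3 - 15*q^2 - 24*q + 36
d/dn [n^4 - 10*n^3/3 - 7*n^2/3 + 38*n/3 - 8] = 4*n^3 - 10*n^2 - 14*n/3 + 38/3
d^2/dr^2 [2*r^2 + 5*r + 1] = 4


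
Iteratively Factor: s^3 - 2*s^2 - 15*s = (s)*(s^2 - 2*s - 15) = s*(s + 3)*(s - 5)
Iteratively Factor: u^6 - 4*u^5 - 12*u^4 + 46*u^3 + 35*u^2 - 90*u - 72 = (u + 1)*(u^5 - 5*u^4 - 7*u^3 + 53*u^2 - 18*u - 72) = (u + 1)^2*(u^4 - 6*u^3 - u^2 + 54*u - 72) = (u - 3)*(u + 1)^2*(u^3 - 3*u^2 - 10*u + 24) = (u - 3)*(u + 1)^2*(u + 3)*(u^2 - 6*u + 8) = (u - 4)*(u - 3)*(u + 1)^2*(u + 3)*(u - 2)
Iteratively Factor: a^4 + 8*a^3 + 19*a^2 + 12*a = (a + 4)*(a^3 + 4*a^2 + 3*a) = (a + 3)*(a + 4)*(a^2 + a) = (a + 1)*(a + 3)*(a + 4)*(a)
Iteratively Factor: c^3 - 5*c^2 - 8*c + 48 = (c - 4)*(c^2 - c - 12) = (c - 4)*(c + 3)*(c - 4)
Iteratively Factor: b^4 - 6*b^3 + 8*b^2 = (b)*(b^3 - 6*b^2 + 8*b) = b*(b - 2)*(b^2 - 4*b) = b*(b - 4)*(b - 2)*(b)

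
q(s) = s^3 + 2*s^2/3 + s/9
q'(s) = 3*s^2 + 4*s/3 + 1/9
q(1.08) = 2.16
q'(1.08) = 5.05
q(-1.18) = -0.85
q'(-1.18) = 2.71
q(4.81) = 127.24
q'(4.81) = 75.93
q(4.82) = 128.00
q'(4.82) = 76.23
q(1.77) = 7.83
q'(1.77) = 11.87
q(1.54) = 5.40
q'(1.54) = 9.28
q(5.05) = 146.35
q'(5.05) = 83.35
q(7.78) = 512.13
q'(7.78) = 192.07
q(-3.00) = -21.33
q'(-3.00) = 23.11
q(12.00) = 1825.33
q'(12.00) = 448.11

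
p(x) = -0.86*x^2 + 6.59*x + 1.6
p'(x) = 6.59 - 1.72*x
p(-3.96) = -37.98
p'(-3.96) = 13.40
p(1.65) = 10.13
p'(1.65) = 3.75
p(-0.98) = -5.68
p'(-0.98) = 8.28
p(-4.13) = -40.29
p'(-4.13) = 13.69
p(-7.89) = -103.93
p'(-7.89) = 20.16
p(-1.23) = -7.81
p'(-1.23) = 8.71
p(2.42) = 12.51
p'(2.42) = 2.43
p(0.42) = 4.22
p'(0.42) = 5.87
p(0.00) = 1.60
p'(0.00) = 6.59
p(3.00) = 13.63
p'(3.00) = 1.43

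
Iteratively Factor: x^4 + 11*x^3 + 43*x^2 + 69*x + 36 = (x + 3)*(x^3 + 8*x^2 + 19*x + 12) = (x + 3)*(x + 4)*(x^2 + 4*x + 3) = (x + 1)*(x + 3)*(x + 4)*(x + 3)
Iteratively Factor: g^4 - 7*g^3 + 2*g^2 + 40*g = (g)*(g^3 - 7*g^2 + 2*g + 40) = g*(g - 4)*(g^2 - 3*g - 10) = g*(g - 5)*(g - 4)*(g + 2)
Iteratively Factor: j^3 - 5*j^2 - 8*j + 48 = (j - 4)*(j^2 - j - 12) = (j - 4)*(j + 3)*(j - 4)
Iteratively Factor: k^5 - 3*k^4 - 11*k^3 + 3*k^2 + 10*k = (k - 5)*(k^4 + 2*k^3 - k^2 - 2*k) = (k - 5)*(k - 1)*(k^3 + 3*k^2 + 2*k) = (k - 5)*(k - 1)*(k + 2)*(k^2 + k) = (k - 5)*(k - 1)*(k + 1)*(k + 2)*(k)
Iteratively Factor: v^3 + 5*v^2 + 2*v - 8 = (v + 2)*(v^2 + 3*v - 4) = (v - 1)*(v + 2)*(v + 4)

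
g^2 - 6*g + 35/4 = (g - 7/2)*(g - 5/2)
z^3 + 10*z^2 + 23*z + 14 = (z + 1)*(z + 2)*(z + 7)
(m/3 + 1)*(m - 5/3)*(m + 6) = m^3/3 + 22*m^2/9 + m - 10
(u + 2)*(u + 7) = u^2 + 9*u + 14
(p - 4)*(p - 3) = p^2 - 7*p + 12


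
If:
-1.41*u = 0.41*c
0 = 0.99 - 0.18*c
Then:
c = 5.50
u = -1.60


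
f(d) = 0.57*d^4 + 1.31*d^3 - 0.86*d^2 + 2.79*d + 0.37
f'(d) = 2.28*d^3 + 3.93*d^2 - 1.72*d + 2.79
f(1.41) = 8.52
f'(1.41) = 14.57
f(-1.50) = -7.29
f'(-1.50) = 6.52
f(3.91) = 209.66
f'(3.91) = 192.44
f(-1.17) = -5.10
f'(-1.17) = 6.53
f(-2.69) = -9.01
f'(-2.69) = -8.53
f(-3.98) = 36.08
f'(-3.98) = -71.85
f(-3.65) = 16.20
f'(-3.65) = -49.44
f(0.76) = 2.76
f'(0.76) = 4.75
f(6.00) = 1007.83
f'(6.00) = 626.43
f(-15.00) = 24200.02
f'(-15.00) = -6782.16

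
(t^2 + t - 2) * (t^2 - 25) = t^4 + t^3 - 27*t^2 - 25*t + 50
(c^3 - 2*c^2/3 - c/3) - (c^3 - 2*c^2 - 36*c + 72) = 4*c^2/3 + 107*c/3 - 72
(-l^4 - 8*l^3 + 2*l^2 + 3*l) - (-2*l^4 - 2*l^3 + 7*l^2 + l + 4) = l^4 - 6*l^3 - 5*l^2 + 2*l - 4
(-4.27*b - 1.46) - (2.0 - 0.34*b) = -3.93*b - 3.46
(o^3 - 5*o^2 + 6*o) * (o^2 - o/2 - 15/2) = o^5 - 11*o^4/2 + o^3 + 69*o^2/2 - 45*o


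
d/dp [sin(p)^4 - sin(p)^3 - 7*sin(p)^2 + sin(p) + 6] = (4*sin(p)^3 - 3*sin(p)^2 - 14*sin(p) + 1)*cos(p)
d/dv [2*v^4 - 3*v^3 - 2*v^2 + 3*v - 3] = 8*v^3 - 9*v^2 - 4*v + 3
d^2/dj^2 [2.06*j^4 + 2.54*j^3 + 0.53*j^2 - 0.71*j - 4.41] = 24.72*j^2 + 15.24*j + 1.06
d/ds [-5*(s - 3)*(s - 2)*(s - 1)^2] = -20*s^3 + 105*s^2 - 170*s + 85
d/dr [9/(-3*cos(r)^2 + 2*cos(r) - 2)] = 18*(1 - 3*cos(r))*sin(r)/(3*cos(r)^2 - 2*cos(r) + 2)^2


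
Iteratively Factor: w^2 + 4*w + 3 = (w + 3)*(w + 1)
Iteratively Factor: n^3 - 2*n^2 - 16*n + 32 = (n + 4)*(n^2 - 6*n + 8) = (n - 4)*(n + 4)*(n - 2)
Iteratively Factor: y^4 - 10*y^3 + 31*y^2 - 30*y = (y)*(y^3 - 10*y^2 + 31*y - 30) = y*(y - 5)*(y^2 - 5*y + 6) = y*(y - 5)*(y - 2)*(y - 3)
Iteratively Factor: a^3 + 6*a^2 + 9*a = (a + 3)*(a^2 + 3*a) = (a + 3)^2*(a)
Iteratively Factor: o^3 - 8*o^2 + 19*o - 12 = (o - 1)*(o^2 - 7*o + 12) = (o - 3)*(o - 1)*(o - 4)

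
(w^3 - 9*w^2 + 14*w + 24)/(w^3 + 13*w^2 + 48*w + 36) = (w^2 - 10*w + 24)/(w^2 + 12*w + 36)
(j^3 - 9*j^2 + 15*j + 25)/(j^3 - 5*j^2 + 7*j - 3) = (j^3 - 9*j^2 + 15*j + 25)/(j^3 - 5*j^2 + 7*j - 3)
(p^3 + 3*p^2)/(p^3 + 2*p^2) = (p + 3)/(p + 2)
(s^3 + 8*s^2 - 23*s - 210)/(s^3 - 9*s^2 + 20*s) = (s^2 + 13*s + 42)/(s*(s - 4))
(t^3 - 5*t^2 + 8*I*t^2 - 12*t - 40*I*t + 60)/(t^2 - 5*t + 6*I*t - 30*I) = t + 2*I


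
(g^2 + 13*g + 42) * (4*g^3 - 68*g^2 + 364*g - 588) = 4*g^5 - 16*g^4 - 352*g^3 + 1288*g^2 + 7644*g - 24696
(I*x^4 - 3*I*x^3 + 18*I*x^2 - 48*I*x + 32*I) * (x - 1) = I*x^5 - 4*I*x^4 + 21*I*x^3 - 66*I*x^2 + 80*I*x - 32*I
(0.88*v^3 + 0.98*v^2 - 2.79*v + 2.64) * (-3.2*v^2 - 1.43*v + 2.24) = -2.816*v^5 - 4.3944*v^4 + 9.4978*v^3 - 2.2631*v^2 - 10.0248*v + 5.9136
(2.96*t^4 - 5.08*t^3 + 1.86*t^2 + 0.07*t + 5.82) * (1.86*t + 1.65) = 5.5056*t^5 - 4.5648*t^4 - 4.9224*t^3 + 3.1992*t^2 + 10.9407*t + 9.603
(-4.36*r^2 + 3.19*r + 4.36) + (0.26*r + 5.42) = -4.36*r^2 + 3.45*r + 9.78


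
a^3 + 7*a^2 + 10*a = a*(a + 2)*(a + 5)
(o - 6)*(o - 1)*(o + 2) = o^3 - 5*o^2 - 8*o + 12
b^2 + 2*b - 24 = (b - 4)*(b + 6)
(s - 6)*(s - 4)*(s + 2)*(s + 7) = s^4 - s^3 - 52*s^2 + 76*s + 336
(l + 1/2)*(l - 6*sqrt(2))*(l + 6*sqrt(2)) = l^3 + l^2/2 - 72*l - 36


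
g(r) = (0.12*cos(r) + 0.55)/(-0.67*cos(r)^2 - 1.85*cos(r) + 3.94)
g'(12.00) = 0.32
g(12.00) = 0.34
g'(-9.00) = 0.01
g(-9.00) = 0.09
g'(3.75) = 0.02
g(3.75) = 0.09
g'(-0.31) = 0.28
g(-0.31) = 0.42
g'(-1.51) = 0.10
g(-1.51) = 0.15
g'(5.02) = 0.15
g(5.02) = 0.18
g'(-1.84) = 0.07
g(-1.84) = 0.12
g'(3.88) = 0.03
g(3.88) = 0.09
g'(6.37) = -0.10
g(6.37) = 0.47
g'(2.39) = -0.03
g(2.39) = 0.09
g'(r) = (-1.34*sin(r)*cos(r) - 1.85*sin(r))*(0.12*cos(r) + 0.55)/(-0.67*cos(r)^2 - 1.85*cos(r) + 3.94)^2 - 0.12*sin(r)/(-0.67*cos(r)^2 - 1.85*cos(r) + 3.94) = (0.0804*sin(r)^2 - 0.737*cos(r) - 1.5707)*sin(r)/(0.67*cos(r)^2 + 1.85*cos(r) - 3.94)^2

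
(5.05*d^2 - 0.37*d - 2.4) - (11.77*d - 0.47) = 5.05*d^2 - 12.14*d - 1.93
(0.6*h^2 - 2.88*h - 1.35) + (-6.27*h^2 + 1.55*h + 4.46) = -5.67*h^2 - 1.33*h + 3.11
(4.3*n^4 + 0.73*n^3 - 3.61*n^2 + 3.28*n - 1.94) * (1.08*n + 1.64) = 4.644*n^5 + 7.8404*n^4 - 2.7016*n^3 - 2.378*n^2 + 3.284*n - 3.1816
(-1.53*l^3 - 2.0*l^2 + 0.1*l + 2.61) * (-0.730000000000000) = 1.1169*l^3 + 1.46*l^2 - 0.073*l - 1.9053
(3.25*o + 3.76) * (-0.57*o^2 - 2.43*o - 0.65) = -1.8525*o^3 - 10.0407*o^2 - 11.2493*o - 2.444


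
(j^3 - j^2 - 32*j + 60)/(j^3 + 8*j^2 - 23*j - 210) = (j - 2)/(j + 7)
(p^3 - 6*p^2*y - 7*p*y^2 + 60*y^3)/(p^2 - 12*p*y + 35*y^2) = (-p^2 + p*y + 12*y^2)/(-p + 7*y)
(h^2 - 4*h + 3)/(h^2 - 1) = (h - 3)/(h + 1)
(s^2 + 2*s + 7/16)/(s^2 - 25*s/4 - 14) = (s + 1/4)/(s - 8)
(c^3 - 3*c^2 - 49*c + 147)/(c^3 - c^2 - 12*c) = (-c^3 + 3*c^2 + 49*c - 147)/(c*(-c^2 + c + 12))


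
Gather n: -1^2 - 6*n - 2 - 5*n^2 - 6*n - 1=-5*n^2 - 12*n - 4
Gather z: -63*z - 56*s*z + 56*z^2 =56*z^2 + z*(-56*s - 63)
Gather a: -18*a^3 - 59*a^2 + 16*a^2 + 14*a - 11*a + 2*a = -18*a^3 - 43*a^2 + 5*a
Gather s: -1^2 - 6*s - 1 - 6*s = -12*s - 2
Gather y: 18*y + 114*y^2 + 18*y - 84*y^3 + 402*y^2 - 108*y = -84*y^3 + 516*y^2 - 72*y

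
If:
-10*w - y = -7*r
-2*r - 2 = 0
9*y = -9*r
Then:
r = -1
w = -4/5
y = 1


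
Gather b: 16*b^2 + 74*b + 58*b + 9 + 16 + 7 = 16*b^2 + 132*b + 32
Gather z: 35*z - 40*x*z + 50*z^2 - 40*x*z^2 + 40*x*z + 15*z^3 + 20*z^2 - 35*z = 15*z^3 + z^2*(70 - 40*x)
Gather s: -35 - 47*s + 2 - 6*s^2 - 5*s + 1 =-6*s^2 - 52*s - 32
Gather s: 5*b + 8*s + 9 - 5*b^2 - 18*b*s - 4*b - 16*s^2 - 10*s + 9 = -5*b^2 + b - 16*s^2 + s*(-18*b - 2) + 18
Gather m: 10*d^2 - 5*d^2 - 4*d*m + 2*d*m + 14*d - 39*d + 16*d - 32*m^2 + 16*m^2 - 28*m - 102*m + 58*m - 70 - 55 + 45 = 5*d^2 - 9*d - 16*m^2 + m*(-2*d - 72) - 80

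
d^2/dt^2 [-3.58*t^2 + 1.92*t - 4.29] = -7.16000000000000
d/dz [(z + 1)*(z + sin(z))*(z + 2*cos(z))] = -(z + 1)*(z + sin(z))*(2*sin(z) - 1) + (z + 1)*(z + 2*cos(z))*(cos(z) + 1) + (z + sin(z))*(z + 2*cos(z))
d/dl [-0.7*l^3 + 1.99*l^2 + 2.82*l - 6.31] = -2.1*l^2 + 3.98*l + 2.82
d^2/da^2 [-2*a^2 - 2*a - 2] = -4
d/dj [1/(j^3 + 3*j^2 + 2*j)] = (-3*j^2 - 6*j - 2)/(j^2*(j^2 + 3*j + 2)^2)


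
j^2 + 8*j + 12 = (j + 2)*(j + 6)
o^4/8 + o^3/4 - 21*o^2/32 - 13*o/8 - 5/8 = (o/4 + 1/2)*(o/2 + 1)*(o - 5/2)*(o + 1/2)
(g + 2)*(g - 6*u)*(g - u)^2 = g^4 - 8*g^3*u + 2*g^3 + 13*g^2*u^2 - 16*g^2*u - 6*g*u^3 + 26*g*u^2 - 12*u^3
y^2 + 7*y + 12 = (y + 3)*(y + 4)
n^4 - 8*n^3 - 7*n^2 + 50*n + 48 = (n - 8)*(n - 3)*(n + 1)*(n + 2)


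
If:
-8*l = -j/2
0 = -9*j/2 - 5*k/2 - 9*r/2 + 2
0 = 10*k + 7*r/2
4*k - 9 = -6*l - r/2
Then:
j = 3672/577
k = 1484/577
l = 459/1154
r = -4240/577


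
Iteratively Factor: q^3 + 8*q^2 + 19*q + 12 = (q + 1)*(q^2 + 7*q + 12) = (q + 1)*(q + 3)*(q + 4)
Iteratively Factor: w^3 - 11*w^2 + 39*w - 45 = (w - 5)*(w^2 - 6*w + 9) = (w - 5)*(w - 3)*(w - 3)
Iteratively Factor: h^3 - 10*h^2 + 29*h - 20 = (h - 4)*(h^2 - 6*h + 5) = (h - 4)*(h - 1)*(h - 5)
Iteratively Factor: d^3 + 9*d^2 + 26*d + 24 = (d + 4)*(d^2 + 5*d + 6) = (d + 3)*(d + 4)*(d + 2)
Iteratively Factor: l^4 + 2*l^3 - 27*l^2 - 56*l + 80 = (l + 4)*(l^3 - 2*l^2 - 19*l + 20) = (l - 5)*(l + 4)*(l^2 + 3*l - 4) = (l - 5)*(l - 1)*(l + 4)*(l + 4)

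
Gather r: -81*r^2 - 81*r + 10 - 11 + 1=-81*r^2 - 81*r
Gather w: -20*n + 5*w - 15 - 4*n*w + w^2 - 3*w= -20*n + w^2 + w*(2 - 4*n) - 15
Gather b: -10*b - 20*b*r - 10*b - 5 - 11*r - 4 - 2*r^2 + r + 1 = b*(-20*r - 20) - 2*r^2 - 10*r - 8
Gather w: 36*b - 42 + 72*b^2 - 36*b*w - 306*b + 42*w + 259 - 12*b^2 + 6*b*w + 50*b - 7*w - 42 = 60*b^2 - 220*b + w*(35 - 30*b) + 175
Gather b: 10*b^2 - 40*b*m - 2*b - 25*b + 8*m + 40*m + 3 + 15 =10*b^2 + b*(-40*m - 27) + 48*m + 18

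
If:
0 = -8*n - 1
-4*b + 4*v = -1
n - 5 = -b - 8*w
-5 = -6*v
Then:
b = 13/12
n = -1/8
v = 5/6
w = 97/192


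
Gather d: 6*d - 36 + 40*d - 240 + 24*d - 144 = 70*d - 420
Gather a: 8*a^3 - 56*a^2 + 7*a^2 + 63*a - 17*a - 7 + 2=8*a^3 - 49*a^2 + 46*a - 5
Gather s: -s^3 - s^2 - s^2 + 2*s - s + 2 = -s^3 - 2*s^2 + s + 2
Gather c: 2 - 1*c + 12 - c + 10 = 24 - 2*c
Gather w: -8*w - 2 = -8*w - 2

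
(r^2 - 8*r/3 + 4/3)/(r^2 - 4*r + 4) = (r - 2/3)/(r - 2)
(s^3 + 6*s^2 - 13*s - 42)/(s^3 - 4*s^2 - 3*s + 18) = (s + 7)/(s - 3)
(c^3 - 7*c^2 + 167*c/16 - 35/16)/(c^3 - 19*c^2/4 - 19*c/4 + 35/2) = (c - 1/4)/(c + 2)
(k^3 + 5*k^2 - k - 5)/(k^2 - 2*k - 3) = (k^2 + 4*k - 5)/(k - 3)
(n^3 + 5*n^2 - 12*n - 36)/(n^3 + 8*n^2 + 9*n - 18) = (n^2 - n - 6)/(n^2 + 2*n - 3)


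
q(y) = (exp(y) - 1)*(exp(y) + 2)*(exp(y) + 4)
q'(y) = (exp(y) - 1)*(exp(y) + 2)*exp(y) + (exp(y) - 1)*(exp(y) + 4)*exp(y) + (exp(y) + 2)*(exp(y) + 4)*exp(y)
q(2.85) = 6687.67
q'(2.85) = 18523.51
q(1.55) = 217.00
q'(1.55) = 545.16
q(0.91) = 43.16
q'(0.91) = 112.69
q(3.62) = 59089.22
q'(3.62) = 170171.85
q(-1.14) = -6.82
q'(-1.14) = 1.76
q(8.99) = 516645653834.46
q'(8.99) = 1549615130364.36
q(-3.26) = -7.92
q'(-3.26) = 0.09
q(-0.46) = -4.49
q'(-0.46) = 6.00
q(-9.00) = -8.00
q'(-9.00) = 0.00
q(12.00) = 4311363993051346.03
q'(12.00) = 12933959532892393.70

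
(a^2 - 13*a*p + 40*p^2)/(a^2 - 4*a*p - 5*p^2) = (a - 8*p)/(a + p)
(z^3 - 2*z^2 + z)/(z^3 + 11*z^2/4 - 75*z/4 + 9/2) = 4*z*(z^2 - 2*z + 1)/(4*z^3 + 11*z^2 - 75*z + 18)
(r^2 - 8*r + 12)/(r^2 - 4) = (r - 6)/(r + 2)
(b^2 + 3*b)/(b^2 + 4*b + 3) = b/(b + 1)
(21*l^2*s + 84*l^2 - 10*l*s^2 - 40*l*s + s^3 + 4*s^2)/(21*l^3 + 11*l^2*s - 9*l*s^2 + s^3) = (s + 4)/(l + s)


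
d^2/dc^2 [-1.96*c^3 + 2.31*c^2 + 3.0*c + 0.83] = 4.62 - 11.76*c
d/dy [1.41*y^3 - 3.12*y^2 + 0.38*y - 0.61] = 4.23*y^2 - 6.24*y + 0.38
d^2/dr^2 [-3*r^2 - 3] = -6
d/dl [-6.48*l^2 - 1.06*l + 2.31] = -12.96*l - 1.06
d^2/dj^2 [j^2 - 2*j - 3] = 2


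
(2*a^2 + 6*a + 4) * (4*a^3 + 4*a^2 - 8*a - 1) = 8*a^5 + 32*a^4 + 24*a^3 - 34*a^2 - 38*a - 4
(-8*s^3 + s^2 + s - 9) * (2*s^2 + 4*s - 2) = -16*s^5 - 30*s^4 + 22*s^3 - 16*s^2 - 38*s + 18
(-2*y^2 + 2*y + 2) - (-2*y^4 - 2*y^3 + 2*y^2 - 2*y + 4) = 2*y^4 + 2*y^3 - 4*y^2 + 4*y - 2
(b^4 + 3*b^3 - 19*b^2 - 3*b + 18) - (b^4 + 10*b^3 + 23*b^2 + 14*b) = -7*b^3 - 42*b^2 - 17*b + 18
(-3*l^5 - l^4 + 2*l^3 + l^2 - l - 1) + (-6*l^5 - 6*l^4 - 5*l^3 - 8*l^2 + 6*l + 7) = -9*l^5 - 7*l^4 - 3*l^3 - 7*l^2 + 5*l + 6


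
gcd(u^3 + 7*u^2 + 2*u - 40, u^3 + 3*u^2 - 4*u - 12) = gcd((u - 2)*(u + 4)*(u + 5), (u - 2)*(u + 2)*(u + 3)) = u - 2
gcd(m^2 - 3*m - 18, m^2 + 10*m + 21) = m + 3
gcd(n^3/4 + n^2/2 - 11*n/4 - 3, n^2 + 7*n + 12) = n + 4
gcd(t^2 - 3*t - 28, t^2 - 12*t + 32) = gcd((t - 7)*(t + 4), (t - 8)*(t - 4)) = 1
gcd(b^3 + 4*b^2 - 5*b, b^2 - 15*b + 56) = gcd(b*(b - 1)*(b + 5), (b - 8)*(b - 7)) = 1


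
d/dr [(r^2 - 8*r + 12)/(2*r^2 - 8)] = 4/(r^2 + 4*r + 4)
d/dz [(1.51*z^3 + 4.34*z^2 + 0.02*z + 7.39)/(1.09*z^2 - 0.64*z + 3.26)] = (1.6459*z^4 - 1.9328*z^3 + 11.9684*z^2 + 12.1866*z + 4.7948)/(1.1881*z^4 - 1.3952*z^3 + 7.5164*z^2 - 4.1728*z + 10.6276)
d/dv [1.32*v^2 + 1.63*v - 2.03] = 2.64*v + 1.63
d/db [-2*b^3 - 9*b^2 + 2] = 6*b*(-b - 3)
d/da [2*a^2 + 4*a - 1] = 4*a + 4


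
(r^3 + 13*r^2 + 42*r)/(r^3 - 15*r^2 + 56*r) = (r^2 + 13*r + 42)/(r^2 - 15*r + 56)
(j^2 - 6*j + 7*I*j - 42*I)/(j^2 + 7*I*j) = (j - 6)/j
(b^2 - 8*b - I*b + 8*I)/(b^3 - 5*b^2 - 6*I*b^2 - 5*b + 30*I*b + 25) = (b - 8)/(b^2 - 5*b*(1 + I) + 25*I)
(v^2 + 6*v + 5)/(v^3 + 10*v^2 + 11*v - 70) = (v + 1)/(v^2 + 5*v - 14)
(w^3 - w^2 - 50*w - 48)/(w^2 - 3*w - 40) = (w^2 + 7*w + 6)/(w + 5)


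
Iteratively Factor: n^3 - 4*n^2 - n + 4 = (n - 4)*(n^2 - 1) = (n - 4)*(n - 1)*(n + 1)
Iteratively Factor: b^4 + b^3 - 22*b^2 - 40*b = (b + 2)*(b^3 - b^2 - 20*b) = b*(b + 2)*(b^2 - b - 20) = b*(b + 2)*(b + 4)*(b - 5)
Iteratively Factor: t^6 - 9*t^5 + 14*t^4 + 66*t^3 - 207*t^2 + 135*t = (t + 3)*(t^5 - 12*t^4 + 50*t^3 - 84*t^2 + 45*t) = (t - 5)*(t + 3)*(t^4 - 7*t^3 + 15*t^2 - 9*t) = (t - 5)*(t - 3)*(t + 3)*(t^3 - 4*t^2 + 3*t) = (t - 5)*(t - 3)*(t - 1)*(t + 3)*(t^2 - 3*t) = t*(t - 5)*(t - 3)*(t - 1)*(t + 3)*(t - 3)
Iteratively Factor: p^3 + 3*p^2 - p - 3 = (p + 1)*(p^2 + 2*p - 3) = (p + 1)*(p + 3)*(p - 1)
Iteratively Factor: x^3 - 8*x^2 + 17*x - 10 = (x - 1)*(x^2 - 7*x + 10) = (x - 5)*(x - 1)*(x - 2)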